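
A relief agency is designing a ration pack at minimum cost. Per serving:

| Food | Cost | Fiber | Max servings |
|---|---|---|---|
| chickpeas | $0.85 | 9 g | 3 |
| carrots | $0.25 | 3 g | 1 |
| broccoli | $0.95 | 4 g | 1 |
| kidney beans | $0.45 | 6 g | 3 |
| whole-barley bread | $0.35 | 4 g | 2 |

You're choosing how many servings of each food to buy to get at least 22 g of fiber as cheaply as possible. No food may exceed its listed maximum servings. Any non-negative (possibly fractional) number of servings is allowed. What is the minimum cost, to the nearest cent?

$1.69

Cost per g of fiber: kidney beans $0.0750, carrots $0.0833, whole-barley bread $0.0875, chickpeas $0.0944, broccoli $0.2375.
Take 3 servings of kidney beans: +18.0 g fiber for $1.35 (total $1.35, still need 4.0 g).
Take 1 serving of carrots: +3.0 g fiber for $0.25 (total $1.60, still need 1.0 g).
Take 0.25 servings of whole-barley bread: +1.0 g fiber for $0.09 (total $1.69, still need 0.0 g).
Filling from the cheapest source first is optimal under one linear minimum: $1.69.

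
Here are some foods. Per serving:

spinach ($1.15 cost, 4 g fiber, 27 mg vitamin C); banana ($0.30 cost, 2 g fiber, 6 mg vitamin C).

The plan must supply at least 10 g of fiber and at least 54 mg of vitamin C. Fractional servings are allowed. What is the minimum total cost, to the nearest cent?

At the optimum either one food covers both requirements or two foods hit both targets exactly; no other combination can be cheaper.
spinach only: max(10/4, 54/27) = 2.5 servings → $2.88.
banana only: max(10/2, 54/6) = 9 servings → $2.70.
spinach + banana with both tight: 1.6 servings and 1.8 servings → $2.38.
The minimum over all feasible corners is $2.38.

$2.38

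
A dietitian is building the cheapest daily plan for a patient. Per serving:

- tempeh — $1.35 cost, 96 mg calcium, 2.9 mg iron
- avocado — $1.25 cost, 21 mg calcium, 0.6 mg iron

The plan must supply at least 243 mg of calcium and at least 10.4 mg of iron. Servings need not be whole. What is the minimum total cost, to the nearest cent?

Check every corner: each single food scaled to meet both minima, and each pair solved so both constraints bind.
tempeh only: max(243/96, 10.4/2.9) = 3.586 servings → $4.84.
avocado only: max(243/21, 10.4/0.6) = 17.33 servings → $21.67.
tempeh + avocado: the both-tight solution has a negative serving — not a feasible corner.
Cheapest feasible corner: $4.84.

$4.84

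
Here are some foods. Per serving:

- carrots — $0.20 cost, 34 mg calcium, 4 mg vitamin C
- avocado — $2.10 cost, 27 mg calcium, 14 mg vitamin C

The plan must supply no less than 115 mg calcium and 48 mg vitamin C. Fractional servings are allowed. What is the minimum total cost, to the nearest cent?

Compare the cost at each extreme point of the feasible region.
carrots only: max(115/34, 48/4) = 12 servings → $2.40.
avocado only: max(115/27, 48/14) = 4.259 servings → $8.94.
carrots + avocado with both tight: 0.8533 servings and 3.185 servings → $6.86.
The minimum over all feasible corners is $2.40.

$2.40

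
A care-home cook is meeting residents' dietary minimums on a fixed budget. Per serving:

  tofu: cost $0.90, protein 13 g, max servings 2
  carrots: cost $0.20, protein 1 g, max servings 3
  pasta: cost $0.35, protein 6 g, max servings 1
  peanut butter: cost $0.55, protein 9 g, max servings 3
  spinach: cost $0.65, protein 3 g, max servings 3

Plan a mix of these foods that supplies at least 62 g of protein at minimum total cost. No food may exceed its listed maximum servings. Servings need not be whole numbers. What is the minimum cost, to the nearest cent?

$4.40

Cost per g of protein: pasta $0.0583, peanut butter $0.0611, tofu $0.0692, carrots $0.2000, spinach $0.2167.
Take 1 serving of pasta: +6.0 g protein for $0.35 (total $0.35, still need 56.0 g).
Take 3 servings of peanut butter: +27.0 g protein for $1.65 (total $2.00, still need 29.0 g).
Take 2 servings of tofu: +26.0 g protein for $1.80 (total $3.80, still need 3.0 g).
Take 3 servings of carrots: +3.0 g protein for $0.60 (total $4.40, still need 0.0 g).
Greedy by cheapest-per-g is optimal for a single linear constraint, so the minimum cost is $4.40.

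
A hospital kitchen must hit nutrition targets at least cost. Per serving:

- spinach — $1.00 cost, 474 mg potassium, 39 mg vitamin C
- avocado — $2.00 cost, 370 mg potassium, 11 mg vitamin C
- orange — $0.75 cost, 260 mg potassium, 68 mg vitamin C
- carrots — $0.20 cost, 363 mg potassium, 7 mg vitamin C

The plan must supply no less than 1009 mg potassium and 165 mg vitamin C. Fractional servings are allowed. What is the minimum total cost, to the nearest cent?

The cheapest plan sits at a corner of the feasible region — with two constraints it uses at most two foods.
spinach only: max(1009/474, 165/39) = 4.231 servings → $4.23.
avocado only: max(1009/370, 165/11) = 15 servings → $30.00.
orange only: max(1009/260, 165/68) = 3.881 servings → $2.91.
carrots only: max(1009/363, 165/7) = 23.57 servings → $4.71.
spinach + avocado: the both-tight solution has a negative serving — not a feasible corner.
spinach + orange with both tight: 1.164 servings and 1.759 servings → $2.48.
spinach + carrots: intersection lies outside the first quadrant.
avocado + orange with both tight: 1.153 servings and 2.24 servings → $3.99.
avocado + carrots: intersection lies outside the first quadrant.
orange + carrots with both tight: 2.311 servings and 1.125 servings → $1.96.
Cheapest feasible corner: $1.96.

$1.96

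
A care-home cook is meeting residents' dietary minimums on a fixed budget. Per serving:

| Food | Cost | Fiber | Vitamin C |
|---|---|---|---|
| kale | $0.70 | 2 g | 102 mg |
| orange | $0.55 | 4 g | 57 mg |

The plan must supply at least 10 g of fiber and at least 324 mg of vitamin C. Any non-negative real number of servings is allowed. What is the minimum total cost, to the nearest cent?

$2.42

At the optimum either one food covers both requirements or two foods hit both targets exactly; no other combination can be cheaper.
kale only: max(10/2, 324/102) = 5 servings → $3.50.
orange only: max(10/4, 324/57) = 5.684 servings → $3.13.
kale + orange with both tight: 2.469 servings and 1.265 servings → $2.42.
The minimum over all feasible corners is $2.42.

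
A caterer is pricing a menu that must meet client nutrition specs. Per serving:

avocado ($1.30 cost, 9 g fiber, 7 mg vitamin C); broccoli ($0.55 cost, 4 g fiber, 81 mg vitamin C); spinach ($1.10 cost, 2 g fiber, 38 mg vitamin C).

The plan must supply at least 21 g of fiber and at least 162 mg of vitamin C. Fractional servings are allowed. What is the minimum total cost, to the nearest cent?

$2.89

For a min-cost LP with two ≥-constraints, a basic feasible solution has at most two positive variables.
avocado only: max(21/9, 162/7) = 23.14 servings → $30.09.
broccoli only: max(21/4, 162/81) = 5.25 servings → $2.89.
spinach only: max(21/2, 162/38) = 10.5 servings → $11.55.
avocado + broccoli with both tight: 1.502 servings and 1.87 servings → $2.98.
avocado + spinach with both tight: 1.445 servings and 3.997 servings → $6.28.
broccoli + spinach: the both-tight solution has a negative serving — not a feasible corner.
The minimum over all feasible corners is $2.89.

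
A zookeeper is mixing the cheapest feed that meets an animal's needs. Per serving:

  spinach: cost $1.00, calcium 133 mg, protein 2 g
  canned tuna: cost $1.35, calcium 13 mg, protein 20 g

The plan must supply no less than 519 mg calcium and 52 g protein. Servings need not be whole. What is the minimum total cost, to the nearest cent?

$6.70

A basic optimal solution has at most two foods positive. Try each food alone and each pair with both targets met exactly.
spinach only: max(519/133, 52/2) = 26 servings → $26.00.
canned tuna only: max(519/13, 52/20) = 39.92 servings → $53.90.
spinach + canned tuna with both tight: 3.684 servings and 2.232 servings → $6.70.
The minimum over all feasible corners is $6.70.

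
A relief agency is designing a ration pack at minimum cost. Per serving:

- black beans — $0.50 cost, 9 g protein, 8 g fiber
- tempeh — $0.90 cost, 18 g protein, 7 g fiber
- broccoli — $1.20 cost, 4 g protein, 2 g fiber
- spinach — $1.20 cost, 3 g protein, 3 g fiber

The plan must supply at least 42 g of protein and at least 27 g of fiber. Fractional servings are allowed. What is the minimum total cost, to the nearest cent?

$2.22

Two binding constraints pin down two serving amounts, so the optimal mix uses at most two foods. The candidates are each food alone (scaled to the tighter of protein/fiber) and each pair with both constraints tight.
black beans only: max(42/9, 27/8) = 4.667 servings → $2.33.
tempeh only: max(42/18, 27/7) = 3.857 servings → $3.47.
broccoli only: max(42/4, 27/2) = 13.5 servings → $16.20.
spinach only: max(42/3, 27/3) = 14 servings → $16.80.
black beans + tempeh with both tight: 2.37 servings and 1.148 servings → $2.22.
black beans + broccoli with both tight: 1.714 servings and 6.643 servings → $8.83.
black beans + spinach: the both-tight solution has a negative serving — not a feasible corner.
tempeh + broccoli: the both-tight solution has a negative serving — not a feasible corner.
tempeh + spinach with both tight: 1.364 servings and 5.818 servings → $8.21.
broccoli + spinach with both tight: 7.5 servings and 4 servings → $13.80.
The minimum over all feasible corners is $2.22.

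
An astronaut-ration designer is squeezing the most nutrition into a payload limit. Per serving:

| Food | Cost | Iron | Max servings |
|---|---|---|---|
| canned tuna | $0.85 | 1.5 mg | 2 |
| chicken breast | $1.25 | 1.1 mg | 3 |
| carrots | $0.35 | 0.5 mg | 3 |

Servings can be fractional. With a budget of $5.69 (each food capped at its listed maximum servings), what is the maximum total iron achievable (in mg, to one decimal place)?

Iron per dollar: canned tuna 1.765, carrots 1.429, chicken breast 0.88.
Take 2 servings of canned tuna: spends $1.70, +3.0 mg iron (running total 3.0 mg).
Take 3 servings of carrots: spends $1.05, +1.5 mg iron (running total 4.5 mg).
Take 2.352 servings of chicken breast: spends $2.94, +2.6 mg iron (running total 7.1 mg).
Greedy by best ratio exhausts the cost allowance optimally: 7.1 mg.

7.1 mg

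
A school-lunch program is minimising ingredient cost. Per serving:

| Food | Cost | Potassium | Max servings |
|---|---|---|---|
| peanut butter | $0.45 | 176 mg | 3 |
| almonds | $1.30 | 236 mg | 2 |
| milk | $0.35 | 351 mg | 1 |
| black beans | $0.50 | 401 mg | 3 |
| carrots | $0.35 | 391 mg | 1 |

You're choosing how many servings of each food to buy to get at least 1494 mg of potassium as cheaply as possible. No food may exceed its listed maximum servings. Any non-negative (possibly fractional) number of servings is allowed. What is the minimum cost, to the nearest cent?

Cost per mg of potassium: carrots $0.0009, milk $0.0010, black beans $0.0012, peanut butter $0.0026, almonds $0.0055.
Take 1 serving of carrots: +391.0 mg potassium for $0.35 (total $0.35, still need 1103.0 mg).
Take 1 serving of milk: +351.0 mg potassium for $0.35 (total $0.70, still need 752.0 mg).
Take 1.875 servings of black beans: +752.0 mg potassium for $0.94 (total $1.64, still need 0.0 mg).
Filling from the cheapest source first is optimal under one linear minimum: $1.64.

$1.64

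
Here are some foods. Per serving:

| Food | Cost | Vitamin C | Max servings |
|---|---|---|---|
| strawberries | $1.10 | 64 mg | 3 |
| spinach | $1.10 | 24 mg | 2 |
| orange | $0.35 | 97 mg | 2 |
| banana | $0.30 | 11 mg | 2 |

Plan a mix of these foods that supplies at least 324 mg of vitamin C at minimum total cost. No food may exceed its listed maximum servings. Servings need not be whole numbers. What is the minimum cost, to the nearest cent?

$2.93

Cost per mg of vitamin C: orange $0.0036, strawberries $0.0172, banana $0.0273, spinach $0.0458.
Take 2 servings of orange: +194.0 mg vitamin C for $0.70 (total $0.70, still need 130.0 mg).
Take 2.031 servings of strawberries: +130.0 mg vitamin C for $2.23 (total $2.93, still need 0.0 mg).
Filling from the cheapest source first is optimal under one linear minimum: $2.93.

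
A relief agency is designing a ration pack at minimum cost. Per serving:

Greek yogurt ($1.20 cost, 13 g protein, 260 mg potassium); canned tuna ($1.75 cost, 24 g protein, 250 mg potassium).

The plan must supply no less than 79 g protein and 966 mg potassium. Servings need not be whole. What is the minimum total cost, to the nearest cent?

$6.05

For a min-cost LP with two ≥-constraints, a basic feasible solution has at most two positive variables.
Greek yogurt only: max(79/13, 966/260) = 6.077 servings → $7.29.
canned tuna only: max(79/24, 966/250) = 3.864 servings → $6.76.
Greek yogurt + canned tuna with both tight: 1.148 servings and 2.67 servings → $6.05.
Cheapest feasible corner: $6.05.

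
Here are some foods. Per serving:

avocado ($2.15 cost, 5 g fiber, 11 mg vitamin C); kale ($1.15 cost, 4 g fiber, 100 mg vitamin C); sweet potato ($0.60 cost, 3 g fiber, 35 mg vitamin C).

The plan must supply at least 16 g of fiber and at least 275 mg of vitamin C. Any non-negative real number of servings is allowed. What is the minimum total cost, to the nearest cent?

$3.78

With two linear requirements the optimum uses one or two foods; enumerate the corners.
avocado only: max(16/5, 275/11) = 25 servings → $53.75.
kale only: max(16/4, 275/100) = 4 servings → $4.60.
sweet potato only: max(16/3, 275/35) = 7.857 servings → $4.71.
avocado + kale with both tight: 1.096 servings and 2.629 servings → $5.38.
avocado + sweet potato with both targets exact would need a negative amount; discard.
kale + sweet potato with both tight: 1.656 servings and 3.125 servings → $3.78.
So the least-cost plan costs $3.78.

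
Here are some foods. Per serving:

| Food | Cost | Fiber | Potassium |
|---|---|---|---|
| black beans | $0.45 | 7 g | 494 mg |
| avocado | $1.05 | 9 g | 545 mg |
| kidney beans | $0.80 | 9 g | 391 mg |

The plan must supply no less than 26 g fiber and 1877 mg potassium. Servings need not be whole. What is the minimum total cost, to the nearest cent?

$1.71

A basic optimal solution has at most two foods positive. Try each food alone and each pair with both targets met exactly.
black beans only: max(26/7, 1877/494) = 3.8 servings → $1.71.
avocado only: max(26/9, 1877/545) = 3.444 servings → $3.62.
kidney beans only: max(26/9, 1877/391) = 4.801 servings → $3.84.
black beans + avocado: the both-tight solution has a negative serving — not a feasible corner.
black beans + kidney beans: intersection lies outside the first quadrant.
avocado + kidney beans with both targets exact would need a negative amount; discard.
The minimum over all feasible corners is $1.71.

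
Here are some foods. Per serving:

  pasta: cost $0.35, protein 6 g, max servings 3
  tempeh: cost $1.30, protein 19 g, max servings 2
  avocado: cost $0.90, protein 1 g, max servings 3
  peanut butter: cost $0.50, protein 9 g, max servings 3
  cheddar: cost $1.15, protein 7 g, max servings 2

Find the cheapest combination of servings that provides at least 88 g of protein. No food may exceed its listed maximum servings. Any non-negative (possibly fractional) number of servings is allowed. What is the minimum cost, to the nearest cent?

$5.97

Cost per g of protein: peanut butter $0.0556, pasta $0.0583, tempeh $0.0684, cheddar $0.1643, avocado $0.9000.
Take 3 servings of peanut butter: +27.0 g protein for $1.50 (total $1.50, still need 61.0 g).
Take 3 servings of pasta: +18.0 g protein for $1.05 (total $2.55, still need 43.0 g).
Take 2 servings of tempeh: +38.0 g protein for $2.60 (total $5.15, still need 5.0 g).
Take 0.7143 servings of cheddar: +5.0 g protein for $0.82 (total $5.97, still need 0.0 g).
Greedy by cheapest-per-g is optimal for a single linear constraint, so the minimum cost is $5.97.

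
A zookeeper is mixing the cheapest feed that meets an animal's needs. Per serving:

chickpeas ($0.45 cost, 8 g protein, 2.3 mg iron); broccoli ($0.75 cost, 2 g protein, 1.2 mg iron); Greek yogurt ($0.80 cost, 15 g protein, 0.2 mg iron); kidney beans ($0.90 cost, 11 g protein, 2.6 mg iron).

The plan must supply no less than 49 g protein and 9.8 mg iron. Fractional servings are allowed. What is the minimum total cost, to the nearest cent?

For a min-cost LP with two ≥-constraints, a basic feasible solution has at most two positive variables.
chickpeas only: max(49/8, 9.8/2.3) = 6.125 servings → $2.76.
broccoli only: max(49/2, 9.8/1.2) = 24.5 servings → $18.38.
Greek yogurt only: max(49/15, 9.8/0.2) = 49 servings → $39.20.
kidney beans only: max(49/11, 9.8/2.6) = 4.455 servings → $4.01.
chickpeas + broccoli: the both-tight solution has a negative serving — not a feasible corner.
chickpeas + Greek yogurt with both tight: 4.17 servings and 1.043 servings → $2.71.
chickpeas + kidney beans: the both-tight solution has a negative serving — not a feasible corner.
broccoli + Greek yogurt with both tight: 7.795 servings and 2.227 servings → $7.63.
broccoli + kidney beans: intersection lies outside the first quadrant.
Greek yogurt + kidney beans with both tight: 0.5326 servings and 3.728 servings → $3.78.
Cheapest feasible corner: $2.71.

$2.71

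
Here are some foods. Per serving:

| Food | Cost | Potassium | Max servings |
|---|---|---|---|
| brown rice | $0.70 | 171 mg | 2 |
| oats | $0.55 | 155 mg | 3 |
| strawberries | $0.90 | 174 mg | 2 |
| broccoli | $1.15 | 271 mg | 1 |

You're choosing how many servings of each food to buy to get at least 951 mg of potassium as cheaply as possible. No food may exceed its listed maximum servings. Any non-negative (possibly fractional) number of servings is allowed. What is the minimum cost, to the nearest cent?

$3.66

Cost per mg of potassium: oats $0.0035, brown rice $0.0041, broccoli $0.0042, strawberries $0.0052.
Take 3 servings of oats: +465.0 mg potassium for $1.65 (total $1.65, still need 486.0 mg).
Take 2 servings of brown rice: +342.0 mg potassium for $1.40 (total $3.05, still need 144.0 mg).
Take 0.5314 servings of broccoli: +144.0 mg potassium for $0.61 (total $3.66, still need 0.0 mg).
Greedy by cheapest-per-mg is optimal for a single linear constraint, so the minimum cost is $3.66.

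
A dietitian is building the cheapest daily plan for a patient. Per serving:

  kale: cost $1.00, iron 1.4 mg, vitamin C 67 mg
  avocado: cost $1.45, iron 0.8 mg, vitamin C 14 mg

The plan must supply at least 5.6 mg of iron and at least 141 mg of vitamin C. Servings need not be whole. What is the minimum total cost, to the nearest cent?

Two binding constraints pin down two serving amounts, so the optimal mix uses at most two foods. The candidates are each food alone (scaled to the tighter of iron/vitamin C) and each pair with both constraints tight.
kale only: max(5.6/1.4, 141/67) = 4 servings → $4.00.
avocado only: max(5.6/0.8, 141/14) = 10.07 servings → $14.60.
kale + avocado with both tight: 1.012 servings and 5.229 servings → $8.59.
The minimum over all feasible corners is $4.00.

$4.00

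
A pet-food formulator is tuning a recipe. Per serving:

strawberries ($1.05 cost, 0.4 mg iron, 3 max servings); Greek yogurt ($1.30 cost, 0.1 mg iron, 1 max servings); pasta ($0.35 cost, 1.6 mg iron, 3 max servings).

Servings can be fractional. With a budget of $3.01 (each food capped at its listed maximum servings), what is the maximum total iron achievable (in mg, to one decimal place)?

Iron per dollar: pasta 4.571, strawberries 0.381, Greek yogurt 0.07692.
Take 3 servings of pasta: spends $1.05, +4.8 mg iron (running total 4.8 mg).
Take 1.867 servings of strawberries: spends $1.96, +0.7 mg iron (running total 5.5 mg).
Filling greedily by iron-per-dollar is optimal for one linear limit, giving 5.5 mg.

5.5 mg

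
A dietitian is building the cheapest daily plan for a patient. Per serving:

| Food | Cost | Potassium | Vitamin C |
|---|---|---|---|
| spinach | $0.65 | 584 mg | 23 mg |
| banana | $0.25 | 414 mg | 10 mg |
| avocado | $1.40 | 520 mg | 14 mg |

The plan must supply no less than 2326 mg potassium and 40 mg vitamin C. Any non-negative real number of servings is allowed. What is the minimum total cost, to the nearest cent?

Minimising a linear cost over {potassium ≥ 2326, vitamin C ≥ 40, servings ≥ 0} — the optimum is at a vertex, using one or two foods.
spinach only: max(2326/584, 40/23) = 3.983 servings → $2.59.
banana only: max(2326/414, 40/10) = 5.618 servings → $1.40.
avocado only: max(2326/520, 40/14) = 4.473 servings → $6.26.
spinach + banana: the both-tight solution has a negative serving — not a feasible corner.
spinach + avocado with both targets exact would need a negative amount; discard.
banana + avocado: the both-tight solution has a negative serving — not a feasible corner.
The minimum over all feasible corners is $1.40.

$1.40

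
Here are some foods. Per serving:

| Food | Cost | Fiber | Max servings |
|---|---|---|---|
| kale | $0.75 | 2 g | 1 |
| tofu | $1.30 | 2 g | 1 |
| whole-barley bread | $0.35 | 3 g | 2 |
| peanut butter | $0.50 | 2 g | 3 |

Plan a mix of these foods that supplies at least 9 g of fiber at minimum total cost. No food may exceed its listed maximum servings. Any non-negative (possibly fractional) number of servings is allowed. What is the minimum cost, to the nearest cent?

Cost per g of fiber: whole-barley bread $0.1167, peanut butter $0.2500, kale $0.3750, tofu $0.6500.
Take 2 servings of whole-barley bread: +6.0 g fiber for $0.70 (total $0.70, still need 3.0 g).
Take 1.5 servings of peanut butter: +3.0 g fiber for $0.75 (total $1.45, still need 0.0 g).
Filling from the cheapest source first is optimal under one linear minimum: $1.45.

$1.45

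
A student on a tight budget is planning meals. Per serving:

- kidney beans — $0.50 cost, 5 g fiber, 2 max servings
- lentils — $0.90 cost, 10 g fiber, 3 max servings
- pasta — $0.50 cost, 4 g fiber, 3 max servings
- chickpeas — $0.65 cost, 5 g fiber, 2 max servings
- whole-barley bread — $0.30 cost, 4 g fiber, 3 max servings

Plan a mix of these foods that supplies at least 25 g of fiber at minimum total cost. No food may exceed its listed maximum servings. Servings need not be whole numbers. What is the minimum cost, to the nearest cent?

$2.07

Cost per g of fiber: whole-barley bread $0.0750, lentils $0.0900, kidney beans $0.1000, pasta $0.1250, chickpeas $0.1300.
Take 3 servings of whole-barley bread: +12.0 g fiber for $0.90 (total $0.90, still need 13.0 g).
Take 1.3 servings of lentils: +13.0 g fiber for $1.17 (total $2.07, still need 0.0 g).
Filling from the cheapest source first is optimal under one linear minimum: $2.07.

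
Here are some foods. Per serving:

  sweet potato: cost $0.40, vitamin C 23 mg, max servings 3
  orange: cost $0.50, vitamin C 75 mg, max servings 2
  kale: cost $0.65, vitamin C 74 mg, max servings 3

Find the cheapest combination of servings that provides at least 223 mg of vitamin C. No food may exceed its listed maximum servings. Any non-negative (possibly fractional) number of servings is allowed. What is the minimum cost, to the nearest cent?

$1.64

Cost per mg of vitamin C: orange $0.0067, kale $0.0088, sweet potato $0.0174.
Take 2 servings of orange: +150.0 mg vitamin C for $1.00 (total $1.00, still need 73.0 mg).
Take 0.9865 servings of kale: +73.0 mg vitamin C for $0.64 (total $1.64, still need 0.0 mg).
Filling from the cheapest source first is optimal under one linear minimum: $1.64.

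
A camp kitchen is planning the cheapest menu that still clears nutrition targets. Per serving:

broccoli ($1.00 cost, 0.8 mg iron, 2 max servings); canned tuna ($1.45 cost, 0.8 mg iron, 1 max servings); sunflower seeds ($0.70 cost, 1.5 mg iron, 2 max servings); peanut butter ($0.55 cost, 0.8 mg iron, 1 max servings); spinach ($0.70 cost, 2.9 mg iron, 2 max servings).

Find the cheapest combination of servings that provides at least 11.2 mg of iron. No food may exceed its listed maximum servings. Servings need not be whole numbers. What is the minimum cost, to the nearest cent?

$5.35

Cost per mg of iron: spinach $0.2414, sunflower seeds $0.4667, peanut butter $0.6875, broccoli $1.2500, canned tuna $1.8125.
Take 2 servings of spinach: +5.8 mg iron for $1.40 (total $1.40, still need 5.4 mg).
Take 2 servings of sunflower seeds: +3.0 mg iron for $1.40 (total $2.80, still need 2.4 mg).
Take 1 serving of peanut butter: +0.8 mg iron for $0.55 (total $3.35, still need 1.6 mg).
Take 2 servings of broccoli: +1.6 mg iron for $2.00 (total $5.35, still need 0.0 mg).
Greedy by cheapest-per-mg is optimal for a single linear constraint, so the minimum cost is $5.35.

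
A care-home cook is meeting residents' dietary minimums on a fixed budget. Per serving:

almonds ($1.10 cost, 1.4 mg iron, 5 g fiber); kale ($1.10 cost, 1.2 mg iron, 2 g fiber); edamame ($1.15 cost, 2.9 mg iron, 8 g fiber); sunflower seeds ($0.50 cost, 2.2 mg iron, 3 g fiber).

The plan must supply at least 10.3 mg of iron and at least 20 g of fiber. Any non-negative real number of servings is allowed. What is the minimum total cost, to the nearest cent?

An LP optimum is at a vertex; with two nutrient constraints at most two foods are used. Check each candidate.
almonds only: max(10.3/1.4, 20/5) = 7.357 servings → $8.09.
kale only: max(10.3/1.2, 20/2) = 10 servings → $11.00.
edamame only: max(10.3/2.9, 20/8) = 3.552 servings → $4.08.
sunflower seeds only: max(10.3/2.2, 20/3) = 6.667 servings → $3.33.
almonds + kale with both tight: 1.062 servings and 7.344 servings → $9.25.
almonds + edamame with both targets exact would need a negative amount; discard.
almonds + sunflower seeds with both tight: 1.926 servings and 3.456 servings → $3.85.
kale + edamame with both tight: 6.421 servings and 0.8947 servings → $8.09.
kale + sunflower seeds with both targets exact would need a negative amount; discard.
edamame + sunflower seeds with both tight: 1.472 servings and 2.742 servings → $3.06.
So the least-cost plan costs $3.06.

$3.06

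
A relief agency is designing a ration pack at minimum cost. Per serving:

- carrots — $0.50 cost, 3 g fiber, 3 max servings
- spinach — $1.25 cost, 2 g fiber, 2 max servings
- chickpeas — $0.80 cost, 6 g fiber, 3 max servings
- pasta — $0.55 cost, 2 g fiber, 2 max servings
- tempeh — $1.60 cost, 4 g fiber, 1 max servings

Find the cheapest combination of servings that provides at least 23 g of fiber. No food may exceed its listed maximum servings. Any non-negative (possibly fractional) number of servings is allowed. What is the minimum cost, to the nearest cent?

Cost per g of fiber: chickpeas $0.1333, carrots $0.1667, pasta $0.2750, tempeh $0.4000, spinach $0.6250.
Take 3 servings of chickpeas: +18.0 g fiber for $2.40 (total $2.40, still need 5.0 g).
Take 1.667 servings of carrots: +5.0 g fiber for $0.83 (total $3.23, still need 0.0 g).
Filling from the cheapest source first is optimal under one linear minimum: $3.23.

$3.23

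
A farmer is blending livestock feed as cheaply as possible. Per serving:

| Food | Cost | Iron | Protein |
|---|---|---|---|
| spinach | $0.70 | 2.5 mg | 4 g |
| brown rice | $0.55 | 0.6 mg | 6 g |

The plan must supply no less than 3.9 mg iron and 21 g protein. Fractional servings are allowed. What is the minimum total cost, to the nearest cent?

An LP optimum is at a vertex; with two nutrient constraints at most two foods are used. Check each candidate.
spinach only: max(3.9/2.5, 21/4) = 5.25 servings → $3.67.
brown rice only: max(3.9/0.6, 21/6) = 6.5 servings → $3.58.
spinach + brown rice with both tight: 0.8571 servings and 2.929 servings → $2.21.
Cheapest feasible corner: $2.21.

$2.21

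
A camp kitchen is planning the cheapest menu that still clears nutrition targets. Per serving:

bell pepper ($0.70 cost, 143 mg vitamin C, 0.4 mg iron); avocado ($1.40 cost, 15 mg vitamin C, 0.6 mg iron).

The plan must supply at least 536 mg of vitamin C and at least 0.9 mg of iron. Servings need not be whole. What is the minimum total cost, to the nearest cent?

$2.62

For a min-cost LP with two ≥-constraints, a basic feasible solution has at most two positive variables.
bell pepper only: max(536/143, 0.9/0.4) = 3.748 servings → $2.62.
avocado only: max(536/15, 0.9/0.6) = 35.73 servings → $50.03.
bell pepper + avocado with both targets exact would need a negative amount; discard.
The minimum over all feasible corners is $2.62.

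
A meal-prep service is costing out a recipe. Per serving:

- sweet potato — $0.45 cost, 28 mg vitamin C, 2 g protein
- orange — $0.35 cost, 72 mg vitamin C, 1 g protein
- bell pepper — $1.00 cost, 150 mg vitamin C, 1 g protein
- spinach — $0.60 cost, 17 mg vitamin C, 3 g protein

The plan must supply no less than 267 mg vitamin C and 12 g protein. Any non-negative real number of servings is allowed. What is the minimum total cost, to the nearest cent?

Minimising a linear cost over {vitamin C ≥ 267, protein ≥ 12, servings ≥ 0} — the optimum is at a vertex, using one or two foods.
sweet potato only: max(267/28, 12/2) = 9.536 servings → $4.29.
orange only: max(267/72, 12/1) = 12 servings → $4.20.
bell pepper only: max(267/150, 12/1) = 12 servings → $12.00.
spinach only: max(267/17, 12/3) = 15.71 servings → $9.42.
sweet potato + orange with both tight: 5.147 servings and 1.707 servings → $2.91.
sweet potato + bell pepper with both tight: 5.636 servings and 0.7279 servings → $3.26.
sweet potato + spinach: intersection lies outside the first quadrant.
orange + bell pepper: intersection lies outside the first quadrant.
orange + spinach with both tight: 3 servings and 3 servings → $2.85.
bell pepper + spinach with both tight: 1.379 servings and 3.54 servings → $3.50.
So the least-cost plan costs $2.85.

$2.85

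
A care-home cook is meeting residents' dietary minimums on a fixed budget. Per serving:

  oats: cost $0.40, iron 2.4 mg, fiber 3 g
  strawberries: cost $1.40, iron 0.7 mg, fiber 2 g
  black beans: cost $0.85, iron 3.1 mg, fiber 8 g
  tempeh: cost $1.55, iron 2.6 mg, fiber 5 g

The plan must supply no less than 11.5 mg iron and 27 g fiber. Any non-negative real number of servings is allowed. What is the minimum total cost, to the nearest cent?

$2.94

Minimising a linear cost over {iron ≥ 11.5, fiber ≥ 27, servings ≥ 0} — the optimum is at a vertex, using one or two foods.
oats only: max(11.5/2.4, 27/3) = 9 servings → $3.60.
strawberries only: max(11.5/0.7, 27/2) = 16.43 servings → $23.00.
black beans only: max(11.5/3.1, 27/8) = 3.71 servings → $3.15.
tempeh only: max(11.5/2.6, 27/5) = 5.4 servings → $8.37.
oats + strawberries with both tight: 1.519 servings and 11.22 servings → $16.32.
oats + black beans with both tight: 0.8384 servings and 3.061 servings → $2.94.
oats + tempeh: the both-tight solution has a negative serving — not a feasible corner.
strawberries + black beans: intersection lies outside the first quadrant.
strawberries + tempeh with both tight: 7.471 servings and 2.412 servings → $14.20.
black beans + tempeh with both tight: 2.396 servings and 1.566 servings → $4.46.
Cheapest feasible corner: $2.94.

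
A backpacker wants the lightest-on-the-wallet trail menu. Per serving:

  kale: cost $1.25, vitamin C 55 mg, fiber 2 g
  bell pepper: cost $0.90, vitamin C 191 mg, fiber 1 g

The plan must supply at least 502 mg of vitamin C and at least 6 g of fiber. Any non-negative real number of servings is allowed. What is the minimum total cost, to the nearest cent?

kale only: max(502/55, 6/2) = 9.127 servings → $11.41.
bell pepper only: max(502/191, 6/1) = 6 servings → $5.40.
kale + bell pepper with both tight: 1.969 servings and 2.061 servings → $4.32.
Cheapest feasible corner: $4.32.

$4.32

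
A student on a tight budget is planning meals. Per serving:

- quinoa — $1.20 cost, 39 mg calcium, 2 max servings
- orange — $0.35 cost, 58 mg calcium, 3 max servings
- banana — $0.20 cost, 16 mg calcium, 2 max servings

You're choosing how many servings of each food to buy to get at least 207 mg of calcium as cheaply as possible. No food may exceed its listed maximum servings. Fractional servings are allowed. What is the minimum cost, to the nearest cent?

Cost per mg of calcium: orange $0.0060, banana $0.0125, quinoa $0.0308.
Take 3 servings of orange: +174.0 mg calcium for $1.05 (total $1.05, still need 33.0 mg).
Take 2 servings of banana: +32.0 mg calcium for $0.40 (total $1.45, still need 1.0 mg).
Take 0.02564 servings of quinoa: +1.0 mg calcium for $0.03 (total $1.48, still need 0.0 mg).
Greedy by cheapest-per-mg is optimal for a single linear constraint, so the minimum cost is $1.48.

$1.48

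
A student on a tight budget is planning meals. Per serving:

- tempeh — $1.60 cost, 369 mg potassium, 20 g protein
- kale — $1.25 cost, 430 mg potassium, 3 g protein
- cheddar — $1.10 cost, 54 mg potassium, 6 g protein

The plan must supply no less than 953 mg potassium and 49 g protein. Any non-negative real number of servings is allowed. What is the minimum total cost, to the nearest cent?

$4.05

Two binding constraints pin down two serving amounts, so the optimal mix uses at most two foods. The candidates are each food alone (scaled to the tighter of potassium/protein) and each pair with both constraints tight.
tempeh only: max(953/369, 49/20) = 2.583 servings → $4.13.
kale only: max(953/430, 49/3) = 16.33 servings → $20.42.
cheddar only: max(953/54, 49/6) = 17.65 servings → $19.41.
tempeh + kale with both tight: 2.43 servings and 0.1307 servings → $4.05.
tempeh + cheddar with both targets exact would need a negative amount; discard.
kale + cheddar with both tight: 1.27 servings and 7.531 servings → $9.87.
Cheapest feasible corner: $4.05.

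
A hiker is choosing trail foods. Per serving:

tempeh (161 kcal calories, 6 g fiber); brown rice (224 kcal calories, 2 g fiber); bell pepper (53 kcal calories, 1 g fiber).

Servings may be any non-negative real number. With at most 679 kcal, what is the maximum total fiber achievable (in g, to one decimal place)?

25.3 g

Fiber per kcal: tempeh 0.03727, bell pepper 0.01887, brown rice 0.008929.
With no serving limits, spend the whole calories allowance on tempeh: 679 kcal / 161 kcal × 6 g = 25.3 g.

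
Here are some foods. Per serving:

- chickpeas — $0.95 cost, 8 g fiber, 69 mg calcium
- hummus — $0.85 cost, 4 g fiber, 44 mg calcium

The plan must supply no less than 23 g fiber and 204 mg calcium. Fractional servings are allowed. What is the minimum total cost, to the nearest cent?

$2.81

A basic optimal solution has at most two foods positive. Try each food alone and each pair with both targets met exactly.
chickpeas only: max(23/8, 204/69) = 2.957 servings → $2.81.
hummus only: max(23/4, 204/44) = 5.75 servings → $4.89.
chickpeas + hummus with both tight: 2.579 servings and 0.5921 servings → $2.95.
So the least-cost plan costs $2.81.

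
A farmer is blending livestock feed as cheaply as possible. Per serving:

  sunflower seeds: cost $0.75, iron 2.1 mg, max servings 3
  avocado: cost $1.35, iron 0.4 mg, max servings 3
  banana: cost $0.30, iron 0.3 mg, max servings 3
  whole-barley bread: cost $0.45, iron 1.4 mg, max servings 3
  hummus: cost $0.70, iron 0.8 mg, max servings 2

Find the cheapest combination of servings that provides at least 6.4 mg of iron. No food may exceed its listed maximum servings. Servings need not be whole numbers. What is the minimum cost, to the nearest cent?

$2.14

Cost per mg of iron: whole-barley bread $0.3214, sunflower seeds $0.3571, hummus $0.8750, banana $1.0000, avocado $3.3750.
Take 3 servings of whole-barley bread: +4.2 mg iron for $1.35 (total $1.35, still need 2.2 mg).
Take 1.048 servings of sunflower seeds: +2.2 mg iron for $0.79 (total $2.14, still need 0.0 mg).
Filling from the cheapest source first is optimal under one linear minimum: $2.14.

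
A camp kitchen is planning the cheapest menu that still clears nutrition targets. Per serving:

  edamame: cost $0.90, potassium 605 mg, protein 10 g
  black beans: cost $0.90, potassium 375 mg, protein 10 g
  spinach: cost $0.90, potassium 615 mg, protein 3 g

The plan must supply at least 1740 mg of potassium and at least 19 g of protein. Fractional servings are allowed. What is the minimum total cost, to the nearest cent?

For a min-cost LP with two ≥-constraints, a basic feasible solution has at most two positive variables.
edamame only: max(1740/605, 19/10) = 2.876 servings → $2.59.
black beans only: max(1740/375, 19/10) = 4.64 servings → $4.18.
spinach only: max(1740/615, 19/3) = 6.333 servings → $5.70.
edamame + black beans: intersection lies outside the first quadrant.
edamame + spinach with both tight: 1.491 servings and 1.362 servings → $2.57.
black beans + spinach with both tight: 1.287 servings and 2.045 servings → $3.00.
So the least-cost plan costs $2.57.

$2.57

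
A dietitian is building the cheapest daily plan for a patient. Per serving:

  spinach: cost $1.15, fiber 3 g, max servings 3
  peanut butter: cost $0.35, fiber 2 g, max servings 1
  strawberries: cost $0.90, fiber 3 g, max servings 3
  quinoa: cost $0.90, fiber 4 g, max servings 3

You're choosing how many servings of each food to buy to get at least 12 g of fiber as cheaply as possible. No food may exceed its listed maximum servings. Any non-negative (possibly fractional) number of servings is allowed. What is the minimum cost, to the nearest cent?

Cost per g of fiber: peanut butter $0.1750, quinoa $0.2250, strawberries $0.3000, spinach $0.3833.
Take 1 serving of peanut butter: +2.0 g fiber for $0.35 (total $0.35, still need 10.0 g).
Take 2.5 servings of quinoa: +10.0 g fiber for $2.25 (total $2.60, still need 0.0 g).
Filling from the cheapest source first is optimal under one linear minimum: $2.60.

$2.60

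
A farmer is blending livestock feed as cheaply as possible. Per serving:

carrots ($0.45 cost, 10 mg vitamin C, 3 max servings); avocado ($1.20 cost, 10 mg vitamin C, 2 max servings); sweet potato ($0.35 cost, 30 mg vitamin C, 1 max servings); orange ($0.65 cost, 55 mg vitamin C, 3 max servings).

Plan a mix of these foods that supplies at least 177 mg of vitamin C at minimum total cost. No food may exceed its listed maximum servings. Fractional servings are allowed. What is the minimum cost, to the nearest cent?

Cost per mg of vitamin C: sweet potato $0.0117, orange $0.0118, carrots $0.0450, avocado $0.1200.
Take 1 serving of sweet potato: +30.0 mg vitamin C for $0.35 (total $0.35, still need 147.0 mg).
Take 2.673 servings of orange: +147.0 mg vitamin C for $1.74 (total $2.09, still need 0.0 mg).
Greedy by cheapest-per-mg is optimal for a single linear constraint, so the minimum cost is $2.09.

$2.09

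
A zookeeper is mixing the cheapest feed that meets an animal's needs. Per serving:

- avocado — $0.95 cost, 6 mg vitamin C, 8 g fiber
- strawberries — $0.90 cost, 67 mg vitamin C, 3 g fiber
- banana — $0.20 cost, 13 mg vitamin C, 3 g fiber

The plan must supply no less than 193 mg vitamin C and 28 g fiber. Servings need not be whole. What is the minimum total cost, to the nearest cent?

$2.80

An LP optimum is at a vertex; with two nutrient constraints at most two foods are used. Check each candidate.
avocado only: max(193/6, 28/8) = 32.17 servings → $30.56.
strawberries only: max(193/67, 28/3) = 9.333 servings → $8.40.
banana only: max(193/13, 28/3) = 14.85 servings → $2.97.
avocado + strawberries with both tight: 2.504 servings and 2.656 servings → $4.77.
avocado + banana with both targets exact would need a negative amount; discard.
strawberries + banana with both tight: 1.327 servings and 8.006 servings → $2.80.
The minimum over all feasible corners is $2.80.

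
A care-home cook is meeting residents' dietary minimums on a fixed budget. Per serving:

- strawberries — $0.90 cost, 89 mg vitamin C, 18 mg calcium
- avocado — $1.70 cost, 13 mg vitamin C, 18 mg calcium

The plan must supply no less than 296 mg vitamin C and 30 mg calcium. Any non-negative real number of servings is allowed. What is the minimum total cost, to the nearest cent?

With two linear requirements the optimum uses one or two foods; enumerate the corners.
strawberries only: max(296/89, 30/18) = 3.326 servings → $2.99.
avocado only: max(296/13, 30/18) = 22.77 servings → $38.71.
strawberries + avocado: the both-tight solution has a negative serving — not a feasible corner.
The minimum over all feasible corners is $2.99.

$2.99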